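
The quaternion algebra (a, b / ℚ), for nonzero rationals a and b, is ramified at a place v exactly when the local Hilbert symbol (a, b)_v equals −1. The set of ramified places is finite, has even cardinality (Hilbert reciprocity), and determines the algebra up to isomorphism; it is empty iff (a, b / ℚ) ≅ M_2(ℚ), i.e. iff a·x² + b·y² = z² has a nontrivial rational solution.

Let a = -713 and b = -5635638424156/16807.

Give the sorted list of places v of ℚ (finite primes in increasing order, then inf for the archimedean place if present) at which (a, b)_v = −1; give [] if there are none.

[2, inf]

(a, b) ≡ (-713, -217) mod (ℚ^×)²; places V = {2, 7, 13, 23, 31, ∞}.
(a,b)_23: α=1, u≡15; β=4, v≡9 (mod 23); (15|23)=-1, (9|23)=+1; sign (−1)^0·-1^4·+1^1 = +1.
(a,b)_31: α=1, u≡8; β=3, v≡11 (mod 31); (8|31)=+1, (11|31)=-1; sign (−1)^1·+1^3·-1^1 = +1.
(a,b)_∞: sgn(-713)=−, sgn(-217)=−, so -1.
(a,b)_7: α=0, u≡1; β=-5, v≡1 (mod 7); (1|7)=+1, (1|7)=+1; sign (−1)^0·+1^-5·+1^0 = +1.
(a,b)_13: α=0, u≡2; β=2, v≡9 (mod 13); (2|13)=-1, (9|13)=+1; sign (−1)^0·-1^2·+1^0 = +1.
(a,b)_2: α=0, β=2; u≡7, v≡7 (mod 8); ε(u)ε(v)=1·1, αω(v)=0·0, βω(u)=2·0; sum ≡ 1  ⇒  -1.
Ram(-713, -217) = {2, ∞}; no ℚ_2-point on the conic.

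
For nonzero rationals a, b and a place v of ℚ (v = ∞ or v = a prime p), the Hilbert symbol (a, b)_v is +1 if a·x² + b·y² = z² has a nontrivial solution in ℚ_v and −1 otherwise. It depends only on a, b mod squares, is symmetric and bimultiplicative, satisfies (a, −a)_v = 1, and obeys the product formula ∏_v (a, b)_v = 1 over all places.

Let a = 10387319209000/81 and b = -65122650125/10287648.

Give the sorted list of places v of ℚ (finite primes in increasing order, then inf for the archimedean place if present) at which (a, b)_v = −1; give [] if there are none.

[37, 43]

(a, b) ≡ (359422810, -182410) mod (ℚ^×)²; places V = {2, 3, 5, 7, 13, 17, 19, 29, 37, 41, 43, ∞}.
(a,b)_43: α=1, u≡37; β=0, v≡12 (mod 43); (37|43)=-1, (12|43)=-1; sign (−1)^0·-1^0·-1^1 = -1.
(a,b)_∞: sgn(359422810)=+, sgn(-182410)=−, so +1.
(a,b)_13: α=0, u≡2; β=4, v≡7 (mod 13); (2|13)=-1, (7|13)=-1; sign (−1)^0·-1^4·-1^0 = +1.
(a,b)_2: α=3, β=-5; u≡5, v≡3 (mod 8); ε(u)ε(v)=0·1, αω(v)=3·1, βω(u)=-5·1; sum ≡ 0  ⇒  +1.
(a,b)_17: α=2, u≡2; β=1, v≡3 (mod 17); (2|17)=+1, (3|17)=-1; sign (−1)^0·+1^1·-1^2 = +1.
(a,b)_7: α=0, u≡5; β=-2, v≡6 (mod 7); (5|7)=-1, (6|7)=-1; sign (−1)^0·-1^-2·-1^0 = +1.
(a,b)_41: α=1, u≡16; β=0, v≡20 (mod 41); (16|41)=+1, (20|41)=+1; sign (−1)^0·+1^0·+1^1 = +1.
(a,b)_19: α=1, u≡4; β=0, v≡17 (mod 19); (4|19)=+1, (17|19)=+1; sign (−1)^0·+1^0·+1^1 = +1.
(a,b)_37: α=1, u≡22; β=1, v≡3 (mod 37); (22|37)=-1, (3|37)=+1; sign (−1)^0·-1^1·+1^1 = -1.
(a,b)_3: α=-4, u≡1; β=-8, v≡2 (mod 3); (1|3)=+1, (2|3)=-1; sign (−1)^0·+1^-8·-1^-4 = +1.
(a,b)_5: α=3, u≡2; β=3, v≡3 (mod 5); (2|5)=-1, (3|5)=-1; sign (−1)^0·-1^3·-1^3 = +1.
(a,b)_29: α=1, u≡18; β=1, v≡10 (mod 29); (18|29)=-1, (10|29)=-1; sign (−1)^0·-1^1·-1^1 = +1.
|Ram(359422810, -182410)| = 2, even; anisotropic at {37, 43}.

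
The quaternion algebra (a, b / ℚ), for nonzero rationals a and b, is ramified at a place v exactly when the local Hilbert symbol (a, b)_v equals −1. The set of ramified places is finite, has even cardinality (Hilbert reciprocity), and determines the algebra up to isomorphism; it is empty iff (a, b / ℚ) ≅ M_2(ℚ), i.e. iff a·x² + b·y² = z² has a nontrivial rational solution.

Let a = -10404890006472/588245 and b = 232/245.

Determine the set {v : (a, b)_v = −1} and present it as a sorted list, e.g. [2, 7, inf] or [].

[2, 3, 29, 31]

(a, b) ≡ (-12090, 290) mod (ℚ^×)²; places V = {2, 3, 5, 7, 13, 29, 31, ∞}.
(a,b)_5: α=-1, u≡2; β=-1, v≡3 (mod 5); (2|5)=-1, (3|5)=-1; sign (−1)^0·-1^-1·-1^-1 = +1.
(a,b)_3: α=3, u≡2; β=0, v≡2 (mod 3); (2|3)=-1, (2|3)=-1; sign (−1)^0·-1^0·-1^3 = -1.
(a,b)_7: α=-6, u≡5; β=-2, v≡3 (mod 7); (5|7)=-1, (3|7)=-1; sign (−1)^0·-1^-2·-1^-6 = +1.
(a,b)_31: α=1, u≡3; β=0, v≡26 (mod 31); (3|31)=-1, (26|31)=-1; sign (−1)^0·-1^0·-1^1 = -1.
(a,b)_2: α=3, β=3; u≡3, v≡1 (mod 8); ε(u)ε(v)=1·0, αω(v)=3·0, βω(u)=3·1; sum ≡ 1  ⇒  -1.
(a,b)_13: α=3, u≡11; β=0, v≡1 (mod 13); (11|13)=-1, (1|13)=+1; sign (−1)^0·-1^0·+1^3 = +1.
(a,b)_∞: sgn(-12090)=−, sgn(290)=+, so +1.
(a,b)_29: α=4, u≡17; β=1, v≡14 (mod 29); (17|29)=-1, (14|29)=-1; sign (−1)^0·-1^1·-1^4 = -1.
|Ram(-12090, 290)| = 4, even; anisotropic at {2, 3, 29, 31}.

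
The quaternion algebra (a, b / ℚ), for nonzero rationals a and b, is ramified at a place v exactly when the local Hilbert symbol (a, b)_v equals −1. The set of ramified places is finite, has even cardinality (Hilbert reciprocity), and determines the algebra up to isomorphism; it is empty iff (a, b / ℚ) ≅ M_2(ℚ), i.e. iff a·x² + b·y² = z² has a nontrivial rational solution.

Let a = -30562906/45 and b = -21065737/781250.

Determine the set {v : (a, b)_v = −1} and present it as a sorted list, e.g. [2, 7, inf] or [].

Mod squares: a ≡ -4370, b ≡ -7106. Check v ∈ {∞, 2, 3, 5, 7, 11, 17, 19, 23}.
v=19: a=19^1·(≡6), b=19^1·(≡17) mod 19; (6|19)=+1, (17|19)=+1; (−1)^{1·1·9}·(+1)^1·(+1)^1 = -1.
v=17: a=17^2·(≡8), b=17^1·(≡7) mod 17; (8|17)=+1, (7|17)=-1; (−1)^{2·1·8}·(+1)^1·(-1)^2 = +1.
v=∞: -4370 < 0 and -7106 < 0  ⇒  (a,b)_∞ = -1.
v=5: a=5^-1·(≡1), b=5^-8·(≡4) mod 5; (1|5)=+1, (4|5)=+1; (−1)^{-1·-8·2}·(+1)^-8·(+1)^-1 = +1.
v=2: v_2(a)=1, v_2(b)=-1; units ≡ 7, 7 (mod 8); ε·ε+αω+βω = 1·1+1·0+-1·0 ≡ 1  ⇒  (a,b)_2 = -1.
v=7: a=7^0·(≡6), b=7^2·(≡6) mod 7; (6|7)=-1, (6|7)=-1; (−1)^{0·2·3}·(-1)^2·(-1)^0 = +1.
v=11: a=11^2·(≡7), b=11^3·(≡3) mod 11; (7|11)=-1, (3|11)=+1; (−1)^{2·3·5}·(-1)^3·(+1)^2 = -1.
v=23: a=23^1·(≡20), b=23^0·(≡1) mod 23; (20|23)=-1, (1|23)=+1; (−1)^{1·0·11}·(-1)^0·(+1)^1 = +1.
v=3: a=3^-2·(≡1), b=3^0·(≡1) mod 3; (1|3)=+1, (1|3)=+1; (−1)^{-2·0·1}·(+1)^0·(+1)^-2 = +1.
Ram(-4370, -7106) = {2, 11, 19, ∞}; no ℚ_2-point on the conic.

[2, 11, 19, inf]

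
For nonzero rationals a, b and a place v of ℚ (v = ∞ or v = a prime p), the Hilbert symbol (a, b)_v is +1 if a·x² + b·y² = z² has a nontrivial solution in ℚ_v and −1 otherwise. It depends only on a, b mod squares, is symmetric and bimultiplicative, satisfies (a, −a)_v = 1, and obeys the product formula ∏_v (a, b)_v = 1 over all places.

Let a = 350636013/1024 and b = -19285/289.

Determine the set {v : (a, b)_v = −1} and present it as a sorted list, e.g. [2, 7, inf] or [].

[3, 5, 7, 13, 19, 37]

Mod squares: a ≡ 795093, b ≡ -19285. Check v ∈ {∞, 2, 3, 5, 7, 13, 17, 19, 29, 37}.
v=17: a=17^0·(≡12), b=17^-2·(≡10) mod 17; (12|17)=-1, (10|17)=-1; (−1)^{0·-2·8}·(-1)^-2·(-1)^0 = +1.
v=37: a=37^1·(≡35), b=37^0·(≡17) mod 37; (35|37)=-1, (17|37)=-1; (−1)^{1·0·18}·(-1)^0·(-1)^1 = -1.
v=29: a=29^1·(≡8), b=29^1·(≡27) mod 29; (8|29)=-1, (27|29)=-1; (−1)^{1·1·14}·(-1)^1·(-1)^1 = +1.
v=19: a=19^1·(≡1), b=19^1·(≡17) mod 19; (1|19)=+1, (17|19)=+1; (−1)^{1·1·9}·(+1)^1·(+1)^1 = -1.
v=3: a=3^3·(≡2), b=3^0·(≡2) mod 3; (2|3)=-1, (2|3)=-1; (−1)^{3·0·1}·(-1)^0·(-1)^3 = -1.
v=2: v_2(a)=-10, v_2(b)=0; units ≡ 5, 3 (mod 8); ε·ε+αω+βω = 0·1+-10·1+0·1 ≡ 0  ⇒  (a,b)_2 = +1.
v=7: a=7^2·(≡5), b=7^1·(≡5) mod 7; (5|7)=-1, (5|7)=-1; (−1)^{2·1·3}·(-1)^1·(-1)^2 = -1.
v=∞: 795093 > 0 and -19285 < 0  ⇒  (a,b)_∞ = +1.
v=5: a=5^0·(≡2), b=5^1·(≡2) mod 5; (2|5)=-1, (2|5)=-1; (−1)^{0·1·2}·(-1)^1·(-1)^0 = -1.
v=13: a=13^1·(≡3), b=13^0·(≡11) mod 13; (3|13)=+1, (11|13)=-1; (−1)^{1·0·6}·(+1)^0·(-1)^1 = -1.
(795093, -19285 / ℚ) ramifies at {3, 5, 7, 13, 19, 37}: a division algebra.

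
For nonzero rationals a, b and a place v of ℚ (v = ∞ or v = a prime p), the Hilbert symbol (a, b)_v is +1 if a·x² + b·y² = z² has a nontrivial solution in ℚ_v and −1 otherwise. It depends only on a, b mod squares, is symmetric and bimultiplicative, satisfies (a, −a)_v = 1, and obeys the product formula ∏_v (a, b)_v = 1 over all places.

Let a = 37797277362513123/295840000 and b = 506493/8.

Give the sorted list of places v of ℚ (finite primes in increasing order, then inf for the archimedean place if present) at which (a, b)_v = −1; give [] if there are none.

[2, 3]

(a, b) ≡ (3, 74) mod (ℚ^×)²; places V = {2, 3, 5, 7, 13, 17, 37, 43, 53, ∞}.
(a,b)_2: α=-8, β=-3; u≡3, v≡5 (mod 8); ε(u)ε(v)=1·0, αω(v)=-8·1, βω(u)=-3·1; sum ≡ 1  ⇒  -1.
(a,b)_5: α=-4, u≡2; β=0, v≡1 (mod 5); (2|5)=-1, (1|5)=+1; sign (−1)^0·-1^0·+1^-4 = +1.
(a,b)_17: α=2, u≡11; β=0, v≡10 (mod 17); (11|17)=-1, (10|17)=-1; sign (−1)^0·-1^0·-1^2 = +1.
(a,b)_43: α=-2, u≡2; β=0, v≡21 (mod 43); (2|43)=-1, (21|43)=+1; sign (−1)^0·-1^0·+1^-2 = +1.
(a,b)_∞: sgn(3)=+, sgn(74)=+, so +1.
(a,b)_13: α=2, u≡10; β=2, v≡9 (mod 13); (10|13)=+1, (9|13)=+1; sign (−1)^0·+1^2·+1^2 = +1.
(a,b)_53: α=2, u≡41; β=0, v≡23 (mod 53); (41|53)=-1, (23|53)=-1; sign (−1)^0·-1^0·-1^2 = +1.
(a,b)_37: α=4, u≡9; β=1, v≡23 (mod 37); (9|37)=+1, (23|37)=-1; sign (−1)^0·+1^1·-1^4 = +1.
(a,b)_3: α=1, u≡1; β=4, v≡2 (mod 3); (1|3)=+1, (2|3)=-1; sign (−1)^0·+1^4·-1^1 = -1.
(a,b)_7: α=2, u≡3; β=0, v≡1 (mod 7); (3|7)=-1, (1|7)=+1; sign (−1)^0·-1^0·+1^2 = +1.
Ram(3, 74) = {2, 3}; no ℚ_2-point on the conic.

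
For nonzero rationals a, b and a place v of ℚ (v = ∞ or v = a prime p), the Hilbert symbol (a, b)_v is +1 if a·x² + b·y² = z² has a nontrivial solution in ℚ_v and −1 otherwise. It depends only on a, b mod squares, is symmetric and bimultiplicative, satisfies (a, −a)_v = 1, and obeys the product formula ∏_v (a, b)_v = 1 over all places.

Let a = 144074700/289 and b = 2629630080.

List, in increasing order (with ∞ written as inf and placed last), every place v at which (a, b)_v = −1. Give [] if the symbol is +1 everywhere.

[2, 3, 5, 7]

(a, b) ≡ (3, 770) mod (ℚ^×)²; places V = {2, 3, 5, 7, 11, 17, ∞}.
(a,b)_∞: sgn(3)=+, sgn(770)=+, so +1.
(a,b)_17: α=-2, u≡6; β=0, v≡6 (mod 17); (6|17)=-1, (6|17)=-1; sign (−1)^0·-1^0·-1^-2 = +1.
(a,b)_7: α=2, u≡3; β=3, v≡6 (mod 7); (3|7)=-1, (6|7)=-1; sign (−1)^0·-1^3·-1^2 = -1.
(a,b)_5: α=2, u≡2; β=1, v≡1 (mod 5); (2|5)=-1, (1|5)=+1; sign (−1)^0·-1^1·+1^2 = -1.
(a,b)_3: α=5, u≡1; β=2, v≡2 (mod 3); (1|3)=+1, (2|3)=-1; sign (−1)^0·+1^2·-1^5 = -1.
(a,b)_2: α=2, β=7; u≡3, v≡1 (mod 8); ε(u)ε(v)=1·0, αω(v)=2·0, βω(u)=7·1; sum ≡ 1  ⇒  -1.
(a,b)_11: α=2, u≡9; β=3, v≡3 (mod 11); (9|11)=+1, (3|11)=+1; sign (−1)^0·+1^3·+1^2 = +1.
Ram(3, 770) = {2, 3, 5, 7}; no ℚ_2-point on the conic.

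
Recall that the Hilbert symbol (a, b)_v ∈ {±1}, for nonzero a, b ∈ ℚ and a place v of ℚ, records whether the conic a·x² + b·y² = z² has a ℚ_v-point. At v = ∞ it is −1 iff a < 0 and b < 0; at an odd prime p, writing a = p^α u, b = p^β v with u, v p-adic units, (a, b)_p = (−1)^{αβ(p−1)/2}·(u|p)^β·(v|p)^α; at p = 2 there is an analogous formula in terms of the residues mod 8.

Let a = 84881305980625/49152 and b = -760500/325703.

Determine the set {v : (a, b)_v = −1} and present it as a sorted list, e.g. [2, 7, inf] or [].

[3, 5, 11, 19]

Mod squares: a ≡ 100947, b ≡ -115. Check v ∈ {∞, 2, 3, 5, 7, 11, 13, 17, 19, 23, 41}.
v=17: a=17^0·(≡1), b=17^-2·(≡16) mod 17; (1|17)=+1, (16|17)=+1; (−1)^{0·-2·8}·(+1)^-2·(+1)^0 = +1.
v=19: a=19^1·(≡10), b=19^0·(≡14) mod 19; (10|19)=-1, (14|19)=-1; (−1)^{1·0·9}·(-1)^0·(-1)^1 = -1.
v=2: v_2(a)=-14, v_2(b)=2; units ≡ 3, 5 (mod 8); ε·ε+αω+βω = 1·0+-14·1+2·1 ≡ 0  ⇒  (a,b)_2 = +1.
v=3: a=3^-1·(≡1), b=3^2·(≡2) mod 3; (1|3)=+1, (2|3)=-1; (−1)^{-1·2·1}·(+1)^2·(-1)^-1 = -1.
v=7: a=7^5·(≡2), b=7^-2·(≡2) mod 7; (2|7)=+1, (2|7)=+1; (−1)^{5·-2·3}·(+1)^-2·(+1)^5 = +1.
v=13: a=13^0·(≡2), b=13^2·(≡11) mod 13; (2|13)=-1, (11|13)=-1; (−1)^{0·2·6}·(-1)^2·(-1)^0 = +1.
v=5: a=5^4·(≡2), b=5^3·(≡2) mod 5; (2|5)=-1, (2|5)=-1; (−1)^{4·3·2}·(-1)^3·(-1)^4 = -1.
v=∞: 100947 > 0 and -115 < 0  ⇒  (a,b)_∞ = +1.
v=11: a=11^1·(≡3), b=11^0·(≡10) mod 11; (3|11)=+1, (10|11)=-1; (−1)^{1·0·5}·(+1)^0·(-1)^1 = -1.
v=41: a=41^2·(≡37), b=41^0·(≡32) mod 41; (37|41)=+1, (32|41)=+1; (−1)^{2·0·20}·(+1)^0·(+1)^2 = +1.
v=23: a=23^1·(≡19), b=23^-1·(≡4) mod 23; (19|23)=-1, (4|23)=+1; (−1)^{1·-1·11}·(-1)^-1·(+1)^1 = +1.
|Ram(100947, -115)| = 4, even; anisotropic at {3, 5, 11, 19}.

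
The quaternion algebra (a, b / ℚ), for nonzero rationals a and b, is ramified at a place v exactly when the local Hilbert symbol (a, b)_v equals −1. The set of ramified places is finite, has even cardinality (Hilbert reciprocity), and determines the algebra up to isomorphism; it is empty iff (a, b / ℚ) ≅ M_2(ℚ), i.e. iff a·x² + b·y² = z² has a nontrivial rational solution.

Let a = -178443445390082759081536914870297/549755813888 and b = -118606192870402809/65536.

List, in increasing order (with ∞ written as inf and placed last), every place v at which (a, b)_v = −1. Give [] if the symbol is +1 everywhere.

[2, 3, 17, inf]

(a, b) ≡ (-34, -969) mod (ℚ^×)²; places V = {2, 3, 7, 11, 13, 17, 19, 37, 41, ∞}.
(a,b)_11: α=2, u≡7; β=2, v≡10 (mod 11); (7|11)=-1, (10|11)=-1; sign (−1)^0·-1^2·-1^2 = +1.
(a,b)_2: α=-39, β=-16; u≡7, v≡7 (mod 8); ε(u)ε(v)=1·1, αω(v)=-39·0, βω(u)=-16·0; sum ≡ 1  ⇒  -1.
(a,b)_37: α=2, u≡7; β=2, v≡27 (mod 37); (7|37)=+1, (27|37)=+1; sign (−1)^0·+1^2·+1^2 = +1.
(a,b)_41: α=4, u≡6; β=2, v≡19 (mod 41); (6|41)=-1, (19|41)=-1; sign (−1)^0·-1^2·-1^4 = +1.
(a,b)_17: α=5, u≡1; β=3, v≡11 (mod 17); (1|17)=+1, (11|17)=-1; sign (−1)^0·+1^3·-1^5 = -1.
(a,b)_7: α=2, u≡1; β=0, v≡1 (mod 7); (1|7)=+1, (1|7)=+1; sign (−1)^0·+1^0·+1^2 = +1.
(a,b)_13: α=4, u≡6; β=2, v≡11 (mod 13); (6|13)=-1, (11|13)=-1; sign (−1)^0·-1^2·-1^4 = +1.
(a,b)_∞: sgn(-34)=−, sgn(-969)=−, so -1.
(a,b)_19: α=2, u≡6; β=1, v≡6 (mod 19); (6|19)=+1, (6|19)=+1; sign (−1)^0·+1^1·+1^2 = +1.
(a,b)_3: α=12, u≡2; β=3, v≡1 (mod 3); (2|3)=-1, (1|3)=+1; sign (−1)^0·-1^3·+1^12 = -1.
|Ram(-34, -969)| = 4, even; anisotropic at {2, 3, 17, ∞}.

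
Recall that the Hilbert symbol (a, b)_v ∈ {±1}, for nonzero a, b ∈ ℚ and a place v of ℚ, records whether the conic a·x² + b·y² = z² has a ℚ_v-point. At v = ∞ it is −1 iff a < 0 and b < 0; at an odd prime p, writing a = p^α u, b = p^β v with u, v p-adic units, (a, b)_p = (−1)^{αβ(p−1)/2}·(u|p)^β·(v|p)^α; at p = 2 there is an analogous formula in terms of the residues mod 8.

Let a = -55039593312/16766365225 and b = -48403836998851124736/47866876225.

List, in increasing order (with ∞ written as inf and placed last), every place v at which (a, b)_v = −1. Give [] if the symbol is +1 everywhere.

Mod squares: a ≡ -38998, b ≡ -3774. Check v ∈ {∞, 2, 3, 5, 7, 11, 17, 19, 29, 31, 37, 47}.
v=5: a=5^-2·(≡2), b=5^-2·(≡1) mod 5; (2|5)=-1, (1|5)=+1; (−1)^{-2·-2·2}·(-1)^-2·(+1)^-2 = +1.
v=17: a=17^1·(≡13), b=17^3·(≡1) mod 17; (13|17)=+1, (1|17)=+1; (−1)^{1·3·8}·(+1)^3·(+1)^1 = +1.
v=3: a=3^6·(≡2), b=3^3·(≡2) mod 3; (2|3)=-1, (2|3)=-1; (−1)^{6·3·1}·(-1)^3·(-1)^6 = -1.
v=37: a=37^1·(≡15), b=37^3·(≡34) mod 37; (15|37)=-1, (34|37)=+1; (−1)^{1·3·18}·(-1)^3·(+1)^1 = -1.
v=2: v_2(a)=5, v_2(b)=9; units ≡ 5, 1 (mod 8); ε·ε+αω+βω = 0·0+5·0+9·1 ≡ 1  ⇒  (a,b)_2 = -1.
v=11: a=11^2·(≡2), b=11^4·(≡10) mod 11; (2|11)=-1, (10|11)=-1; (−1)^{2·4·5}·(-1)^4·(-1)^2 = +1.
v=47: a=47^-2·(≡8), b=47^-2·(≡31) mod 47; (8|47)=+1, (31|47)=-1; (−1)^{-2·-2·23}·(+1)^-2·(-1)^-2 = +1.
v=∞: -38998 < 0 and -3774 < 0  ⇒  (a,b)_∞ = -1.
v=31: a=31^1·(≡15), b=31^2·(≡25) mod 31; (15|31)=-1, (25|31)=+1; (−1)^{1·2·15}·(-1)^2·(+1)^1 = +1.
v=19: a=19^-2·(≡6), b=19^-2·(≡11) mod 19; (6|19)=+1, (11|19)=+1; (−1)^{-2·-2·9}·(+1)^-2·(+1)^-2 = +1.
v=29: a=29^-2·(≡7), b=29^0·(≡20) mod 29; (7|29)=+1, (20|29)=+1; (−1)^{-2·0·14}·(+1)^0·(+1)^-2 = +1.
v=7: a=7^0·(≡3), b=7^-4·(≡6) mod 7; (3|7)=-1, (6|7)=-1; (−1)^{0·-4·3}·(-1)^-4·(-1)^0 = +1.
|Ram(-38998, -3774)| = 4, even; anisotropic at {2, 3, 37, ∞}.

[2, 3, 37, inf]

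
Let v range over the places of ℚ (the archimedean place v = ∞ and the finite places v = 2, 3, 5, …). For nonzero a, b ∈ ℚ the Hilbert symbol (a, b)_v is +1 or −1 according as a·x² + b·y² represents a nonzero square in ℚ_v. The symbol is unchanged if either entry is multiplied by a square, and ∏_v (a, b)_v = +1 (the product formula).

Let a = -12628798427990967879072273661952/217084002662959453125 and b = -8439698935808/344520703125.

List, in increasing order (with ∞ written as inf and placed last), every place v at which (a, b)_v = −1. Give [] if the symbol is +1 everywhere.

Mod squares: a ≡ -473290, b ≡ -47329. Check v ∈ {∞, 2, 3, 5, 7, 13, 17, 19, 31, 43, 47, 53}.
v=7: a=7^0·(≡1), b=7^4·(≡5) mod 7; (1|7)=+1, (5|7)=-1; (−1)^{0·4·3}·(+1)^4·(-1)^0 = +1.
v=31: a=31^6·(≡9), b=31^2·(≡7) mod 31; (9|31)=+1, (7|31)=+1; (−1)^{6·2·15}·(+1)^2·(+1)^6 = +1.
v=43: a=43^-6·(≡38), b=43^-2·(≡21) mod 43; (38|43)=+1, (21|43)=+1; (−1)^{-6·-2·21}·(+1)^-2·(+1)^-6 = +1.
v=5: a=5^-7·(≡3), b=5^-8·(≡4) mod 5; (3|5)=-1, (4|5)=+1; (−1)^{-7·-8·2}·(-1)^-8·(+1)^-7 = +1.
v=13: a=13^-2·(≡1), b=13^0·(≡3) mod 13; (1|13)=+1, (3|13)=+1; (−1)^{-2·0·6}·(+1)^0·(+1)^-2 = +1.
v=47: a=47^3·(≡19), b=47^1·(≡36) mod 47; (19|47)=-1, (36|47)=+1; (−1)^{3·1·23}·(-1)^1·(+1)^3 = +1.
v=53: a=53^3·(≡18), b=53^-1·(≡5) mod 53; (18|53)=-1, (5|53)=-1; (−1)^{3·-1·26}·(-1)^-1·(-1)^3 = +1.
v=17: a=17^-2·(≡6), b=17^0·(≡13) mod 17; (6|17)=-1, (13|17)=+1; (−1)^{-2·0·8}·(-1)^0·(+1)^-2 = +1.
v=∞: -473290 < 0 and -47329 < 0  ⇒  (a,b)_∞ = -1.
v=2: v_2(a)=27, v_2(b)=12; units ≡ 3, 7 (mod 8); ε·ε+αω+βω = 1·1+27·0+12·1 ≡ 1  ⇒  (a,b)_2 = -1.
v=19: a=19^3·(≡18), b=19^1·(≡11) mod 19; (18|19)=-1, (11|19)=+1; (−1)^{3·1·9}·(-1)^1·(+1)^3 = +1.
v=3: a=3^-2·(≡2), b=3^-2·(≡2) mod 3; (2|3)=-1, (2|3)=-1; (−1)^{-2·-2·1}·(-1)^-2·(-1)^-2 = +1.
(-473290, -47329 / ℚ) ramifies at {2, ∞}: a division algebra.

[2, inf]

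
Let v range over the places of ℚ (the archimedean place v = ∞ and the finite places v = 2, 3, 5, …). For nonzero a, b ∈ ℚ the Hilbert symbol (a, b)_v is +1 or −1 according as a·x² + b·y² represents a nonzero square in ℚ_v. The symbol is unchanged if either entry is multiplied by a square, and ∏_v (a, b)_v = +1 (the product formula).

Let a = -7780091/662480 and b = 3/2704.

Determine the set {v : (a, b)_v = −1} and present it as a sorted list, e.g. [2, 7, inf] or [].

(a, b) ≡ (-55, 3) mod (ℚ^×)²; places V = {2, 3, 5, 7, 11, 13, 29, ∞}.
(a,b)_29: α=4, u≡19; β=0, v≡17 (mod 29); (19|29)=-1, (17|29)=-1; sign (−1)^0·-1^0·-1^4 = +1.
(a,b)_2: α=-4, β=-4; u≡1, v≡3 (mod 8); ε(u)ε(v)=0·1, αω(v)=-4·1, βω(u)=-4·0; sum ≡ 0  ⇒  +1.
(a,b)_7: α=-2, u≡1; β=0, v≡5 (mod 7); (1|7)=+1, (5|7)=-1; sign (−1)^0·+1^0·-1^-2 = +1.
(a,b)_13: α=-2, u≡12; β=-2, v≡1 (mod 13); (12|13)=+1, (1|13)=+1; sign (−1)^0·+1^-2·+1^-2 = +1.
(a,b)_11: α=1, u≡6; β=0, v≡4 (mod 11); (6|11)=-1, (4|11)=+1; sign (−1)^0·-1^0·+1^1 = +1.
(a,b)_3: α=0, u≡2; β=1, v≡1 (mod 3); (2|3)=-1, (1|3)=+1; sign (−1)^0·-1^1·+1^0 = -1.
(a,b)_5: α=-1, u≡4; β=0, v≡2 (mod 5); (4|5)=+1, (2|5)=-1; sign (−1)^0·+1^0·-1^-1 = -1.
(a,b)_∞: sgn(-55)=−, sgn(3)=+, so +1.
Ram(-55, 3) = {3, 5}; no ℚ_3-point on the conic.

[3, 5]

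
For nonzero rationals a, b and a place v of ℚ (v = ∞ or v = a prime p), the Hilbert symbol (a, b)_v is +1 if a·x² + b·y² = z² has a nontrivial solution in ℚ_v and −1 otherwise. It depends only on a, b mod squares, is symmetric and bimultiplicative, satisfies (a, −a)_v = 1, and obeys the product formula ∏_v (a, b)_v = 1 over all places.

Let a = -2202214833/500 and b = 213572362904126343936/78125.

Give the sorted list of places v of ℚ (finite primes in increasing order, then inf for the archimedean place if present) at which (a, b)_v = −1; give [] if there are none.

Mod squares: a ≡ -13685, b ≡ 455. Check v ∈ {∞, 2, 3, 5, 7, 13, 17, 23}.
v=23: a=23^3·(≡2), b=23^4·(≡3) mod 23; (2|23)=+1, (3|23)=+1; (−1)^{3·4·11}·(+1)^4·(+1)^3 = +1.
v=17: a=17^1·(≡6), b=17^2·(≡9) mod 17; (6|17)=-1, (9|17)=+1; (−1)^{1·2·8}·(-1)^2·(+1)^1 = +1.
v=∞: -13685 < 0 and 455 > 0  ⇒  (a,b)_∞ = +1.
v=3: a=3^2·(≡1), b=3^4·(≡2) mod 3; (1|3)=+1, (2|3)=-1; (−1)^{2·4·1}·(+1)^4·(-1)^2 = +1.
v=2: v_2(a)=-2, v_2(b)=8; units ≡ 3, 7 (mod 8); ε·ε+αω+βω = 1·1+-2·0+8·1 ≡ 1  ⇒  (a,b)_2 = -1.
v=7: a=7^1·(≡5), b=7^3·(≡4) mod 7; (5|7)=-1, (4|7)=+1; (−1)^{1·3·3}·(-1)^3·(+1)^1 = +1.
v=13: a=13^2·(≡3), b=13^5·(≡4) mod 13; (3|13)=+1, (4|13)=+1; (−1)^{2·5·6}·(+1)^5·(+1)^2 = +1.
v=5: a=5^-3·(≡3), b=5^-7·(≡1) mod 5; (3|5)=-1, (1|5)=+1; (−1)^{-3·-7·2}·(-1)^-7·(+1)^-3 = -1.
Ram(-13685, 455) = {2, 5}; no ℚ_2-point on the conic.

[2, 5]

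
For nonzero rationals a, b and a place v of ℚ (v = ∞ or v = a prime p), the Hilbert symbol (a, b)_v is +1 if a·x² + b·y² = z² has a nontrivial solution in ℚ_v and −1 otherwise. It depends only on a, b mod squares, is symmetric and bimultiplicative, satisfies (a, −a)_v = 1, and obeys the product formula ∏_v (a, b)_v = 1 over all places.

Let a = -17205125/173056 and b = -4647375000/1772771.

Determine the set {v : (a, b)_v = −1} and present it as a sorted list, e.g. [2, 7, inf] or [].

[5, 13, 17, inf]

(a, b) ≡ (-5, -30498) mod (ℚ^×)²; places V = {2, 3, 5, 7, 11, 13, 17, 23, 53, ∞}.
(a,b)_53: α=2, u≡31; β=0, v≡26 (mod 53); (31|53)=-1, (26|53)=-1; sign (−1)^0·-1^0·-1^2 = +1.
(a,b)_5: α=3, u≡4; β=6, v≡3 (mod 5); (4|5)=+1, (3|5)=-1; sign (−1)^0·+1^6·-1^3 = -1.
(a,b)_11: α=0, u≡2; β=-2, v≡4 (mod 11); (2|11)=-1, (4|11)=+1; sign (−1)^0·-1^-2·+1^0 = +1.
(a,b)_2: α=-10, β=3; u≡3, v≡7 (mod 8); ε(u)ε(v)=1·1, αω(v)=-10·0, βω(u)=3·1; sum ≡ 0  ⇒  +1.
(a,b)_7: α=2, u≡1; β=-2, v≡4 (mod 7); (1|7)=+1, (4|7)=+1; sign (−1)^0·+1^-2·+1^2 = +1.
(a,b)_∞: sgn(-5)=−, sgn(-30498)=−, so -1.
(a,b)_17: α=0, u≡5; β=1, v≡1 (mod 17); (5|17)=-1, (1|17)=+1; sign (−1)^0·-1^1·+1^0 = -1.
(a,b)_3: α=0, u≡1; β=7, v≡1 (mod 3); (1|3)=+1, (1|3)=+1; sign (−1)^0·+1^7·+1^0 = +1.
(a,b)_13: α=-2, u≡5; β=-1, v≡7 (mod 13); (5|13)=-1, (7|13)=-1; sign (−1)^0·-1^-1·-1^-2 = -1.
(a,b)_23: α=0, u≡12; β=-1, v≡8 (mod 23); (12|23)=+1, (8|23)=+1; sign (−1)^0·+1^-1·+1^0 = +1.
Ram(-5, -30498) = {5, 13, 17, ∞}; no ℚ_5-point on the conic.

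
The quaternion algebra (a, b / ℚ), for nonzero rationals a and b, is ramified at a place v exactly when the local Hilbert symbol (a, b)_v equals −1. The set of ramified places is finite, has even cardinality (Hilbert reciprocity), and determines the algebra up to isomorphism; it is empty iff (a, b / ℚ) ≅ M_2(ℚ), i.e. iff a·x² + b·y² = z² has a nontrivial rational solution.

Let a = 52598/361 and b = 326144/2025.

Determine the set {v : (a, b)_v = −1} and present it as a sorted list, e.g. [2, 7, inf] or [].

[7, 13]

Mod squares: a ≡ 182, b ≡ 26. Check v ∈ {∞, 2, 3, 5, 7, 13, 17, 19}.
v=∞: 182 > 0 and 26 > 0  ⇒  (a,b)_∞ = +1.
v=5: a=5^0·(≡3), b=5^-2·(≡4) mod 5; (3|5)=-1, (4|5)=+1; (−1)^{0·-2·2}·(-1)^-2·(+1)^0 = +1.
v=2: v_2(a)=1, v_2(b)=9; units ≡ 3, 5 (mod 8); ε·ε+αω+βω = 1·0+1·1+9·1 ≡ 0  ⇒  (a,b)_2 = +1.
v=17: a=17^2·(≡3), b=17^0·(≡8) mod 17; (3|17)=-1, (8|17)=+1; (−1)^{2·0·8}·(-1)^0·(+1)^2 = +1.
v=3: a=3^0·(≡2), b=3^-4·(≡2) mod 3; (2|3)=-1, (2|3)=-1; (−1)^{0·-4·1}·(-1)^-4·(-1)^0 = +1.
v=19: a=19^-2·(≡6), b=19^0·(≡6) mod 19; (6|19)=+1, (6|19)=+1; (−1)^{-2·0·9}·(+1)^0·(+1)^-2 = +1.
v=13: a=13^1·(≡12), b=13^1·(≡5) mod 13; (12|13)=+1, (5|13)=-1; (−1)^{1·1·6}·(+1)^1·(-1)^1 = -1.
v=7: a=7^1·(≡6), b=7^2·(≡3) mod 7; (6|7)=-1, (3|7)=-1; (−1)^{1·2·3}·(-1)^2·(-1)^1 = -1.
|Ram(182, 26)| = 2, even; anisotropic at {7, 13}.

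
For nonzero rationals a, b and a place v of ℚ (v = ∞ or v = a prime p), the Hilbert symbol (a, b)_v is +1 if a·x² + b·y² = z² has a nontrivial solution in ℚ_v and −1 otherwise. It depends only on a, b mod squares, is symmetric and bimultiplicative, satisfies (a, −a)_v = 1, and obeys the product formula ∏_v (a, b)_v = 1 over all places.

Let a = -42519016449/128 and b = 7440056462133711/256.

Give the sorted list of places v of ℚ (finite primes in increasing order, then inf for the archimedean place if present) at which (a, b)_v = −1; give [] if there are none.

[2, 7, 13, 19]

Mod squares: a ≡ -3458, b ≡ 551. Check v ∈ {∞, 2, 3, 7, 13, 19, 29}.
v=19: a=19^3·(≡18), b=19^5·(≡13) mod 19; (18|19)=-1, (13|19)=-1; (−1)^{3·5·9}·(-1)^5·(-1)^3 = -1.
v=29: a=29^2·(≡1), b=29^3·(≡26) mod 29; (1|29)=+1, (26|29)=-1; (−1)^{2·3·14}·(+1)^3·(-1)^2 = +1.
v=13: a=13^1·(≡2), b=13^2·(≡6) mod 13; (2|13)=-1, (6|13)=-1; (−1)^{1·2·6}·(-1)^2·(-1)^1 = -1.
v=7: a=7^1·(≡5), b=7^0·(≡6) mod 7; (5|7)=-1, (6|7)=-1; (−1)^{1·0·3}·(-1)^0·(-1)^1 = -1.
v=∞: -3458 < 0 and 551 > 0  ⇒  (a,b)_∞ = +1.
v=2: v_2(a)=-7, v_2(b)=-8; units ≡ 7, 7 (mod 8); ε·ε+αω+βω = 1·1+-7·0+-8·0 ≡ 1  ⇒  (a,b)_2 = -1.
v=3: a=3^4·(≡1), b=3^6·(≡2) mod 3; (1|3)=+1, (2|3)=-1; (−1)^{4·6·1}·(+1)^6·(-1)^4 = +1.
|Ram(-3458, 551)| = 4, even; anisotropic at {2, 7, 13, 19}.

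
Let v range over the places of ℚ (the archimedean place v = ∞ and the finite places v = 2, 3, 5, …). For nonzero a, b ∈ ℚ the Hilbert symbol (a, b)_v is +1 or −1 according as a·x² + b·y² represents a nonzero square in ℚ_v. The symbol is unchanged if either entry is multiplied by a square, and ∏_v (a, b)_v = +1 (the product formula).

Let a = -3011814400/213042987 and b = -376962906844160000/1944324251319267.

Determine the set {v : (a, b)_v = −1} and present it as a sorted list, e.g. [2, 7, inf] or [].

[2, inf]

(a, b) ≡ (-3, -42) mod (ℚ^×)²; places V = {2, 3, 5, 7, 13, 19, 23, 53, ∞}.
(a,b)_19: α=0, u≡16; β=-2, v≡15 (mod 19); (16|19)=+1, (15|19)=-1; sign (−1)^0·+1^-2·-1^0 = +1.
(a,b)_13: α=0, u≡3; β=2, v≡4 (mod 13); (3|13)=+1, (4|13)=+1; sign (−1)^0·+1^2·+1^0 = +1.
(a,b)_∞: sgn(-3)=−, sgn(-42)=−, so -1.
(a,b)_3: α=-3, u≡2; β=-5, v≡1 (mod 3); (2|3)=-1, (1|3)=+1; sign (−1)^1·-1^-5·+1^-3 = +1.
(a,b)_23: α=0, u≡5; β=2, v≡1 (mod 23); (5|23)=-1, (1|23)=+1; sign (−1)^0·-1^2·+1^0 = +1.
(a,b)_53: α=-4, u≡22; β=-6, v≡42 (mod 53); (22|53)=-1, (42|53)=+1; sign (−1)^0·-1^-6·+1^-4 = +1.
(a,b)_5: α=2, u≡2; β=4, v≡2 (mod 5); (2|5)=-1, (2|5)=-1; sign (−1)^0·-1^4·-1^2 = +1.
(a,b)_2: α=10, β=13; u≡5, v≡3 (mod 8); ε(u)ε(v)=0·1, αω(v)=10·1, βω(u)=13·1; sum ≡ 1  ⇒  -1.
(a,b)_7: α=6, u≡2; β=7, v≡2 (mod 7); (2|7)=+1, (2|7)=+1; sign (−1)^0·+1^7·+1^6 = +1.
(-3, -42 / ℚ) ramifies at {2, ∞}: a division algebra.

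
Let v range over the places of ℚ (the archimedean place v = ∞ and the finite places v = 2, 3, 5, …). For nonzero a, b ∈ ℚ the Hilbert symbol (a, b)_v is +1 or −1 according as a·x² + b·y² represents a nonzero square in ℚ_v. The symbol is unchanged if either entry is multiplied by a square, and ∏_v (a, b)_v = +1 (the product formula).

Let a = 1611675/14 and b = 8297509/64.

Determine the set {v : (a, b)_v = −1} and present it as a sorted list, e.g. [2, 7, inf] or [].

[2, 7, 11, 19]

(a, b) ≡ (100282, 6061) mod (ℚ^×)²; places V = {2, 3, 5, 7, 11, 13, 19, 29, 37, ∞}.
(a,b)_29: α=1, u≡7; β=1, v≡6 (mod 29); (7|29)=+1, (6|29)=+1; sign (−1)^0·+1^1·+1^1 = +1.
(a,b)_13: α=1, u≡7; β=0, v≡1 (mod 13); (7|13)=-1, (1|13)=+1; sign (−1)^0·-1^0·+1^1 = +1.
(a,b)_3: α=2, u≡1; β=0, v≡1 (mod 3); (1|3)=+1, (1|3)=+1; sign (−1)^0·+1^0·+1^2 = +1.
(a,b)_11: α=0, u≡7; β=1, v≡3 (mod 11); (7|11)=-1, (3|11)=+1; sign (−1)^0·-1^1·+1^0 = -1.
(a,b)_∞: sgn(100282)=+, sgn(6061)=+, so +1.
(a,b)_2: α=-1, β=-6; u≡5, v≡5 (mod 8); ε(u)ε(v)=0·0, αω(v)=-1·1, βω(u)=-6·1; sum ≡ 1  ⇒  -1.
(a,b)_7: α=-1, u≡1; β=0, v≡3 (mod 7); (1|7)=+1, (3|7)=-1; sign (−1)^0·+1^0·-1^-1 = -1.
(a,b)_5: α=2, u≡3; β=0, v≡1 (mod 5); (3|5)=-1, (1|5)=+1; sign (−1)^0·-1^0·+1^2 = +1.
(a,b)_37: α=0, u≡10; β=2, v≡34 (mod 37); (10|37)=+1, (34|37)=+1; sign (−1)^0·+1^2·+1^0 = +1.
(a,b)_19: α=1, u≡2; β=1, v≡13 (mod 19); (2|19)=-1, (13|19)=-1; sign (−1)^1·-1^1·-1^1 = -1.
|Ram(100282, 6061)| = 4, even; anisotropic at {2, 7, 11, 19}.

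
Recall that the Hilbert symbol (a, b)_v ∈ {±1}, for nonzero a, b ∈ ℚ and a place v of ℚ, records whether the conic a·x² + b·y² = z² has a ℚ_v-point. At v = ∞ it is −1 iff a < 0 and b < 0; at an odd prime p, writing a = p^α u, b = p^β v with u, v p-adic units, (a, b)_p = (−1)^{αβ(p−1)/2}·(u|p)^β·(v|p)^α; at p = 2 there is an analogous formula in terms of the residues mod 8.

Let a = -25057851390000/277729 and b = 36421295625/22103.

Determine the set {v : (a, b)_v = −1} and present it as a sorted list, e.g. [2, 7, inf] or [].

Mod squares: a ≡ -11, b ≡ 10879. Check v ∈ {∞, 2, 3, 5, 11, 13, 17, 23, 31, 43}.
v=43: a=43^2·(≡26), b=43^1·(≡13) mod 43; (26|43)=-1, (13|43)=+1; (−1)^{2·1·21}·(-1)^1·(+1)^2 = -1.
v=11: a=11^1·(≡10), b=11^1·(≡6) mod 11; (10|11)=-1, (6|11)=-1; (−1)^{1·1·5}·(-1)^1·(-1)^1 = -1.
v=2: v_2(a)=4, v_2(b)=0; units ≡ 5, 7 (mod 8); ε·ε+αω+βω = 0·1+4·0+0·1 ≡ 0  ⇒  (a,b)_2 = +1.
v=13: a=13^2·(≡7), b=13^2·(≡6) mod 13; (7|13)=-1, (6|13)=-1; (−1)^{2·2·6}·(-1)^2·(-1)^2 = +1.
v=3: a=3^6·(≡1), b=3^6·(≡1) mod 3; (1|3)=+1, (1|3)=+1; (−1)^{6·6·1}·(+1)^6·(+1)^6 = +1.
v=23: a=23^0·(≡16), b=23^-1·(≡12) mod 23; (16|23)=+1, (12|23)=+1; (−1)^{0·-1·11}·(+1)^-1·(+1)^0 = +1.
v=17: a=17^-2·(≡7), b=17^0·(≡8) mod 17; (7|17)=-1, (8|17)=+1; (−1)^{-2·0·8}·(-1)^0·(+1)^-2 = +1.
v=∞: -11 < 0 and 10879 > 0  ⇒  (a,b)_∞ = +1.
v=31: a=31^-2·(≡18), b=31^-2·(≡27) mod 31; (18|31)=+1, (27|31)=-1; (−1)^{-2·-2·15}·(+1)^-2·(-1)^-2 = +1.
v=5: a=5^4·(≡4), b=5^4·(≡1) mod 5; (4|5)=+1, (1|5)=+1; (−1)^{4·4·2}·(+1)^4·(+1)^4 = +1.
(-11, 10879 / ℚ) ramifies at {11, 43}: a division algebra.

[11, 43]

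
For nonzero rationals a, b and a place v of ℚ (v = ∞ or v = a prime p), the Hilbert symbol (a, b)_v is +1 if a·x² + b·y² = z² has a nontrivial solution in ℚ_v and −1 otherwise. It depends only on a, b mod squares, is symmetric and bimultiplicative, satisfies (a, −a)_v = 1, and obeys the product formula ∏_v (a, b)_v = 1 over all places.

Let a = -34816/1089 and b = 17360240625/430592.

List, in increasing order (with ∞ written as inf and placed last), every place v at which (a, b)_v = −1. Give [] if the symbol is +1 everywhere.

[3, 13]

(a, b) ≡ (-34, 125970) mod (ℚ^×)²; places V = {2, 3, 5, 7, 11, 13, 17, 19, 29, ∞}.
(a,b)_2: α=11, β=-9; u≡7, v≡1 (mod 8); ε(u)ε(v)=1·0, αω(v)=11·0, βω(u)=-9·0; sum ≡ 0  ⇒  +1.
(a,b)_17: α=1, u≡9; β=1, v≡4 (mod 17); (9|17)=+1, (4|17)=+1; sign (−1)^0·+1^1·+1^1 = +1.
(a,b)_11: α=-2, u≡6; β=0, v≡3 (mod 11); (6|11)=-1, (3|11)=+1; sign (−1)^0·-1^0·+1^-2 = +1.
(a,b)_13: α=0, u≡5; β=1, v≡5 (mod 13); (5|13)=-1, (5|13)=-1; sign (−1)^0·-1^1·-1^0 = -1.
(a,b)_3: α=-2, u≡2; β=3, v≡2 (mod 3); (2|3)=-1, (2|3)=-1; sign (−1)^0·-1^3·-1^-2 = -1.
(a,b)_19: α=0, u≡5; β=1, v≡3 (mod 19); (5|19)=+1, (3|19)=-1; sign (−1)^0·+1^1·-1^0 = +1.
(a,b)_7: α=0, u≡4; β=2, v≡3 (mod 7); (4|7)=+1, (3|7)=-1; sign (−1)^0·+1^2·-1^0 = +1.
(a,b)_∞: sgn(-34)=−, sgn(125970)=+, so +1.
(a,b)_29: α=0, u≡28; β=-2, v≡23 (mod 29); (28|29)=+1, (23|29)=+1; sign (−1)^0·+1^-2·+1^0 = +1.
(a,b)_5: α=0, u≡1; β=5, v≡1 (mod 5); (1|5)=+1, (1|5)=+1; sign (−1)^0·+1^5·+1^0 = +1.
|Ram(-34, 125970)| = 2, even; anisotropic at {3, 13}.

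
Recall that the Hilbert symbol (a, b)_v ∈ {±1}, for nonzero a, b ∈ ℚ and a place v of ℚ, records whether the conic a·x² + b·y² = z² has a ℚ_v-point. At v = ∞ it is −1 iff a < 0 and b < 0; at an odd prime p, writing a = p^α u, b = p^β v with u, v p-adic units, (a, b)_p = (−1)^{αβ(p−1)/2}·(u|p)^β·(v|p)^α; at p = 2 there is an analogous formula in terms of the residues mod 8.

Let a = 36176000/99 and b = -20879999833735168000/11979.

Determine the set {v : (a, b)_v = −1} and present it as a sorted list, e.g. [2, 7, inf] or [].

[5, 7, 11, 17]

Mod squares: a ≡ 248710, b ≡ -14630. Check v ∈ {∞, 2, 3, 5, 7, 11, 17, 19, 23}.
v=∞: 248710 > 0 and -14630 < 0  ⇒  (a,b)_∞ = +1.
v=2: v_2(a)=7, v_2(b)=27; units ≡ 3, 5 (mod 8); ε·ε+αω+βω = 1·0+7·1+27·1 ≡ 0  ⇒  (a,b)_2 = +1.
v=5: a=5^3·(≡2), b=5^3·(≡4) mod 5; (2|5)=-1, (4|5)=+1; (−1)^{3·3·2}·(-1)^3·(+1)^3 = -1.
v=3: a=3^-2·(≡1), b=3^-2·(≡1) mod 3; (1|3)=+1, (1|3)=+1; (−1)^{-2·-2·1}·(+1)^-2·(+1)^-2 = +1.
v=11: a=11^-1·(≡4), b=11^-3·(≡3) mod 11; (4|11)=+1, (3|11)=+1; (−1)^{-1·-3·5}·(+1)^-3·(+1)^-1 = -1.
v=19: a=19^1·(≡12), b=19^3·(≡9) mod 19; (12|19)=-1, (9|19)=+1; (−1)^{1·3·9}·(-1)^3·(+1)^1 = +1.
v=17: a=17^1·(≡3), b=17^0·(≡10) mod 17; (3|17)=-1, (10|17)=-1; (−1)^{1·0·8}·(-1)^0·(-1)^1 = -1.
v=7: a=7^1·(≡5), b=7^3·(≡5) mod 7; (5|7)=-1, (5|7)=-1; (−1)^{1·3·3}·(-1)^3·(-1)^1 = -1.
v=23: a=23^0·(≡15), b=23^2·(≡5) mod 23; (15|23)=-1, (5|23)=-1; (−1)^{0·2·11}·(-1)^2·(-1)^0 = +1.
Ram(248710, -14630) = {5, 7, 11, 17}; no ℚ_5-point on the conic.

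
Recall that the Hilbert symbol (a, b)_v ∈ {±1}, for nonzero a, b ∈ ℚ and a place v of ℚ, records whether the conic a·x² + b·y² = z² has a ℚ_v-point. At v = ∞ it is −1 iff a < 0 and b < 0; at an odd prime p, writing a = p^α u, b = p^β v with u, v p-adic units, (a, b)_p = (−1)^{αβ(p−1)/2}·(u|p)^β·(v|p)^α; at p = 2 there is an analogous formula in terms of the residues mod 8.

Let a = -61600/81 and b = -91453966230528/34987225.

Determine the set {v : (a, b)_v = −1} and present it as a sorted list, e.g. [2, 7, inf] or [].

Mod squares: a ≡ -154, b ≡ -145673. Check v ∈ {∞, 2, 3, 5, 7, 11, 13, 17, 19, 29, 41}.
v=17: a=17^0·(≡15), b=17^1·(≡13) mod 17; (15|17)=+1, (13|17)=+1; (−1)^{0·1·8}·(+1)^1·(+1)^0 = +1.
v=29: a=29^0·(≡20), b=29^2·(≡16) mod 29; (20|29)=+1, (16|29)=+1; (−1)^{0·2·14}·(+1)^2·(+1)^0 = +1.
v=41: a=41^0·(≡18), b=41^1·(≡30) mod 41; (18|41)=+1, (30|41)=-1; (−1)^{0·1·20}·(+1)^1·(-1)^0 = +1.
v=3: a=3^-4·(≡2), b=3^6·(≡1) mod 3; (2|3)=-1, (1|3)=+1; (−1)^{-4·6·1}·(-1)^6·(+1)^-4 = +1.
v=13: a=13^0·(≡11), b=13^-4·(≡7) mod 13; (11|13)=-1, (7|13)=-1; (−1)^{0·-4·6}·(-1)^-4·(-1)^0 = +1.
v=7: a=7^1·(≡5), b=7^-2·(≡2) mod 7; (5|7)=-1, (2|7)=+1; (−1)^{1·-2·3}·(-1)^-2·(+1)^1 = +1.
v=2: v_2(a)=5, v_2(b)=10; units ≡ 3, 7 (mod 8); ε·ε+αω+βω = 1·1+5·0+10·1 ≡ 1  ⇒  (a,b)_2 = -1.
v=11: a=11^1·(≡8), b=11^1·(≡9) mod 11; (8|11)=-1, (9|11)=+1; (−1)^{1·1·5}·(-1)^1·(+1)^1 = +1.
v=19: a=19^0·(≡11), b=19^1·(≡11) mod 19; (11|19)=+1, (11|19)=+1; (−1)^{0·1·9}·(+1)^1·(+1)^0 = +1.
v=∞: -154 < 0 and -145673 < 0  ⇒  (a,b)_∞ = -1.
v=5: a=5^2·(≡1), b=5^-2·(≡3) mod 5; (1|5)=+1, (3|5)=-1; (−1)^{2·-2·2}·(+1)^-2·(-1)^2 = +1.
|Ram(-154, -145673)| = 2, even; anisotropic at {2, ∞}.

[2, inf]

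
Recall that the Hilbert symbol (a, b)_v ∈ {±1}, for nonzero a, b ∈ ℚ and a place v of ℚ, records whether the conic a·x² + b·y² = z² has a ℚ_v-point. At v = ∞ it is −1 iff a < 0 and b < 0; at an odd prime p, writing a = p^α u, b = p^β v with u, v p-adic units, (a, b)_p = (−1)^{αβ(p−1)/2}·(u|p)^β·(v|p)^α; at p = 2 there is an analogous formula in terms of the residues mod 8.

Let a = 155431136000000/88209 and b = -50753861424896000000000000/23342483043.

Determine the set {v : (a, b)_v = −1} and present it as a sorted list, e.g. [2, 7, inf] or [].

[3, 17]

(a, b) ≡ (14, -357) mod (ℚ^×)²; places V = {2, 3, 5, 7, 11, 17, ∞}.
(a,b)_7: α=5, u≡4; β=9, v≡5 (mod 7); (4|7)=+1, (5|7)=-1; sign (−1)^1·+1^9·-1^5 = +1.
(a,b)_17: α=2, u≡7; β=3, v≡15 (mod 17); (7|17)=-1, (15|17)=+1; sign (−1)^0·-1^3·+1^2 = -1.
(a,b)_11: α=-2, u≡1; β=-4, v≡6 (mod 11); (1|11)=+1, (6|11)=-1; sign (−1)^0·+1^-4·-1^-2 = +1.
(a,b)_2: α=11, β=20; u≡7, v≡3 (mod 8); ε(u)ε(v)=1·1, αω(v)=11·1, βω(u)=20·0; sum ≡ 0  ⇒  +1.
(a,b)_∞: sgn(14)=+, sgn(-357)=−, so +1.
(a,b)_5: α=6, u≡1; β=12, v≡3 (mod 5); (1|5)=+1, (3|5)=-1; sign (−1)^0·+1^12·-1^6 = +1.
(a,b)_3: α=-6, u≡2; β=-13, v≡1 (mod 3); (2|3)=-1, (1|3)=+1; sign (−1)^0·-1^-13·+1^-6 = -1.
Ram(14, -357) = {3, 17}; no ℚ_3-point on the conic.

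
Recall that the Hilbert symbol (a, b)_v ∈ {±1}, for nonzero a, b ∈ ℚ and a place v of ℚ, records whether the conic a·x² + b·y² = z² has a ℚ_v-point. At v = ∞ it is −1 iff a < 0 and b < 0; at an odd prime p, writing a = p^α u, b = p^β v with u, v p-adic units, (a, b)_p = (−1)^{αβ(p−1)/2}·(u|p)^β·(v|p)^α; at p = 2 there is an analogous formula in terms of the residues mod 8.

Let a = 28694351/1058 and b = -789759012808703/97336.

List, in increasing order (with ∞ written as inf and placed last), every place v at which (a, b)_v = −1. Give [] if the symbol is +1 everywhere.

[2, 17, 23, 47]

(a, b) ≡ (23902, -2162) mod (ℚ^×)²; places V = {2, 7, 17, 19, 23, 37, 47, ∞}.
(a,b)_7: α=4, u≡2; β=6, v≡1 (mod 7); (2|7)=+1, (1|7)=+1; sign (−1)^0·+1^6·+1^4 = +1.
(a,b)_23: α=-2, u≡17; β=-3, v≡17 (mod 23); (17|23)=-1, (17|23)=-1; sign (−1)^0·-1^-3·-1^-2 = -1.
(a,b)_19: α=1, u≡4; β=2, v≡17 (mod 19); (4|19)=+1, (17|19)=+1; sign (−1)^0·+1^2·+1^1 = +1.
(a,b)_17: α=1, u≡6; β=2, v≡5 (mod 17); (6|17)=-1, (5|17)=-1; sign (−1)^0·-1^2·-1^1 = -1.
(a,b)_∞: sgn(23902)=+, sgn(-2162)=−, so +1.
(a,b)_2: α=-1, β=-3; u≡7, v≡7 (mod 8); ε(u)ε(v)=1·1, αω(v)=-1·0, βω(u)=-3·0; sum ≡ 1  ⇒  -1.
(a,b)_47: α=0, u≡10; β=1, v≡36 (mod 47); (10|47)=-1, (36|47)=+1; sign (−1)^0·-1^1·+1^0 = -1.
(a,b)_37: α=1, u≡22; β=2, v≡36 (mod 37); (22|37)=-1, (36|37)=+1; sign (−1)^0·-1^2·+1^1 = +1.
Ram(23902, -2162) = {2, 17, 23, 47}; no ℚ_2-point on the conic.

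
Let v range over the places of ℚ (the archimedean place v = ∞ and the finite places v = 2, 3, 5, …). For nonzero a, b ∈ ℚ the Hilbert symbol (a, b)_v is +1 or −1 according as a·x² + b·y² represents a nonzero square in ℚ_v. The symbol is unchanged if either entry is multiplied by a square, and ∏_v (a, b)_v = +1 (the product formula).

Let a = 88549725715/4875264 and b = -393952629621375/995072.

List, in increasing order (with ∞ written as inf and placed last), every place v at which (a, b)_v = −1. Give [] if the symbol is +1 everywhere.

Mod squares: a ≡ 2635, b ≡ -5865. Check v ∈ {∞, 2, 3, 5, 11, 13, 17, 23, 31}.
v=11: a=11^2·(≡8), b=11^2·(≡4) mod 11; (8|11)=-1, (4|11)=+1; (−1)^{2·2·5}·(-1)^2·(+1)^2 = +1.
v=5: a=5^1·(≡2), b=5^3·(≡2) mod 5; (2|5)=-1, (2|5)=-1; (−1)^{1·3·2}·(-1)^3·(-1)^1 = +1.
v=31: a=31^3·(≡3), b=31^2·(≡5) mod 31; (3|31)=-1, (5|31)=+1; (−1)^{3·2·15}·(-1)^2·(+1)^3 = +1.
v=13: a=13^0·(≡12), b=13^-2·(≡6) mod 13; (12|13)=+1, (6|13)=-1; (−1)^{0·-2·6}·(+1)^-2·(-1)^0 = +1.
v=2: v_2(a)=-10, v_2(b)=-8; units ≡ 3, 7 (mod 8); ε·ε+αω+βω = 1·1+-10·0+-8·1 ≡ 1  ⇒  (a,b)_2 = -1.
v=3: a=3^-2·(≡1), b=3^13·(≡1) mod 3; (1|3)=+1, (1|3)=+1; (−1)^{-2·13·1}·(+1)^13·(+1)^-2 = +1.
v=23: a=23^-2·(≡8), b=23^-1·(≡15) mod 23; (8|23)=+1, (15|23)=-1; (−1)^{-2·-1·11}·(+1)^-1·(-1)^-2 = +1.
v=17: a=17^3·(≡9), b=17^1·(≡12) mod 17; (9|17)=+1, (12|17)=-1; (−1)^{3·1·8}·(+1)^1·(-1)^3 = -1.
v=∞: 2635 > 0 and -5865 < 0  ⇒  (a,b)_∞ = +1.
(2635, -5865 / ℚ) ramifies at {2, 17}: a division algebra.

[2, 17]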